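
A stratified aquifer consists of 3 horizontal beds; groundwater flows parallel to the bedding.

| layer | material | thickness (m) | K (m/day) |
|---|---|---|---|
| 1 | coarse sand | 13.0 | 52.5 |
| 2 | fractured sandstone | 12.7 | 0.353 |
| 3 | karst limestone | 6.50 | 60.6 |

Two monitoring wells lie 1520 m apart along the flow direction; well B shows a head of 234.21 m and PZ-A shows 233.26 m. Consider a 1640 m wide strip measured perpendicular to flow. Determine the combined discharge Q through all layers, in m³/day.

1110

Flow is parallel to layering, so each bed carries its own Darcy discharge and the transmissivities add.
Σ(K_i·b_i) = 52.5×13.0 + 0.353×12.7 + 60.6×6.50 = 1081 m²/day.
Hydraulic gradient i = (234.21 − 233.26) / 1520 = 0.95 / 1520 = 0.0006250.
Q = Σ(K_i·b_i) · W · i = 1081 × 1640 × 0.0006250 = 1108 m³/day.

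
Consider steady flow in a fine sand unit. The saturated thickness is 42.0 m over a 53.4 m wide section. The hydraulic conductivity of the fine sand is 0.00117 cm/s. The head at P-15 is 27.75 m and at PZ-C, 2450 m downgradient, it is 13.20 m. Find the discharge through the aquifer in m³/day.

Convert K: 0.00117 cm/s × 864 = 1.011 m/day.
Cross-sectional area A = 53.4 × 42.0 = 2243 m².
Hydraulic gradient i = (27.75 − 13.20) / 2450 = 14.55 / 2450 = 0.005939.
Darcy's law: Q = K · A · i = 1.011 × 2243 × 0.005939 = 13.46 m³/day.

13.5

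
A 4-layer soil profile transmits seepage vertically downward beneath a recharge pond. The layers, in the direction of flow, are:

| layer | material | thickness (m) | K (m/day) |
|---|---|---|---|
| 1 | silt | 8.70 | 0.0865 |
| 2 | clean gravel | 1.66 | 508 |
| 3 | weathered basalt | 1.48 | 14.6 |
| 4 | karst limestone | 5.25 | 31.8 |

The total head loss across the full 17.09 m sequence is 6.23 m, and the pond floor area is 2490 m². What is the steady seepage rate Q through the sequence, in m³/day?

Flow is perpendicular to layering, so the layers act in series and the equivalent K is the thickness-weighted harmonic mean.
Total thickness L = 8.70 + 1.66 + 1.48 + 5.25 = 17.09 m.
Σ(b_i/K_i) = 8.70/0.0865 + 1.66/508 + 1.48/14.6 + 5.25/31.8 = 100.8 d.
K_eq = L / Σ(b_i/K_i) = 17.09 / 100.8 = 0.1695 m/day.
Q = K_eq · A · (Δh/L) = 0.1695 × 2490 × (6.23/17.09) = 153.8 m³/day.

154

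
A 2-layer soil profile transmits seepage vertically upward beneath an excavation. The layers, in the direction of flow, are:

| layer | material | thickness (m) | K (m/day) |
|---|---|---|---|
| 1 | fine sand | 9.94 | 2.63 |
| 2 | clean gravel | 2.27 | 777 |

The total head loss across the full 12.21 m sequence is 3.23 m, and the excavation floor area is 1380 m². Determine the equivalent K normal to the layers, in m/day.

Flow is perpendicular to layering, so the layers act in series and the equivalent K is the thickness-weighted harmonic mean.
Total thickness L = 9.94 + 2.27 = 12.21 m.
Σ(b_i/K_i) = 9.94/2.63 + 2.27/777 = 3.782 d.
K_eq = L / Σ(b_i/K_i) = 12.21 / 3.782 = 3.228 m/day.

3.23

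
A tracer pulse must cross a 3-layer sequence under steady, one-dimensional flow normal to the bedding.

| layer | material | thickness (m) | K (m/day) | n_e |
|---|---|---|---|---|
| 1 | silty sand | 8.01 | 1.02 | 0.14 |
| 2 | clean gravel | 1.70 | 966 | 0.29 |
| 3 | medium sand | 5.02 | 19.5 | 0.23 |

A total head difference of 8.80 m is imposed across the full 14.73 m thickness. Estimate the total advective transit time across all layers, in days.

With flow normal to the layers, continuity requires the same specific discharge q through every layer.
Σ(b_i/K_i) = 8.01/1.02 + 1.70/966 + 5.02/19.5 = 8.112 d.
q = Δh / Σ(b_i/K_i) = 8.80 / 8.112 = 1.085 m/day.
In each layer the seepage velocity is v_i = q/n_i, so the layer transit time is t_i = b_i·n_i / q:
  layer 1 (silty sand): t_1 = 8.01 × 0.14 / 1.085 = 1.034 d
  layer 2 (clean gravel): t_2 = 1.70 × 0.29 / 1.085 = 0.4545 d
  layer 3 (medium sand): t_3 = 5.02 × 0.23 / 1.085 = 1.064 d
Total t = Σ t_i = 2.553 days.

2.55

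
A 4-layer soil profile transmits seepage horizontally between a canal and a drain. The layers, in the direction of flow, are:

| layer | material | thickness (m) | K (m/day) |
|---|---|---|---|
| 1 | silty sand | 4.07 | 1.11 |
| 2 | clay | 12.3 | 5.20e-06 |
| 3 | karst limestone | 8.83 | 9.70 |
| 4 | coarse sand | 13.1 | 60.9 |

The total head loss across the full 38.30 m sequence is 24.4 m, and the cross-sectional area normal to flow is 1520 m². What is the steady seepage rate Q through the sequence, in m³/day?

Flow is perpendicular to layering, so the layers act in series and the equivalent K is the thickness-weighted harmonic mean.
Total thickness L = 4.07 + 12.3 + 8.83 + 13.1 = 38.30 m.
Σ(b_i/K_i) = 4.07/1.11 + 12.3/5.20e-06 + 8.83/9.70 + 13.1/60.9 = 2.365e+06 d.
K_eq = L / Σ(b_i/K_i) = 38.30 / 2.365e+06 = 1.619e-05 m/day.
Q = K_eq · A · (Δh/L) = 1.619e-05 × 1520 × (24.4/38.30) = 0.01568 m³/day.

0.0157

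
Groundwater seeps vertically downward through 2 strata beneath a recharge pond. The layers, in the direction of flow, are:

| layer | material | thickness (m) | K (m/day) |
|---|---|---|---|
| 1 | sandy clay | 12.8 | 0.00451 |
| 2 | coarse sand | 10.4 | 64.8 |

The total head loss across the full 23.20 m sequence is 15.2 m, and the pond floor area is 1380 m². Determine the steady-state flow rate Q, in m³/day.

7.39

Flow is perpendicular to layering, so the layers act in series and the equivalent K is the thickness-weighted harmonic mean.
Total thickness L = 12.8 + 10.4 = 23.20 m.
Σ(b_i/K_i) = 12.8/0.00451 + 10.4/64.8 = 2838 d.
K_eq = L / Σ(b_i/K_i) = 23.20 / 2838 = 0.008174 m/day.
Q = K_eq · A · (Δh/L) = 0.008174 × 1380 × (15.2/23.20) = 7.390 m³/day.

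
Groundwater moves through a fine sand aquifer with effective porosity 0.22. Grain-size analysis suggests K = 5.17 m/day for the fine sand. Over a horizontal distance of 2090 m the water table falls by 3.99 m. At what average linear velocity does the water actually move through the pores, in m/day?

0.0449

Hydraulic gradient i = Δh / L = 3.99 / 2090 = 0.001909.
Darcy flux q = K · i = 5.170 × 0.001909 = 0.009870 m/day.
Seepage velocity v = q / n_e = 0.009870 / 0.22 = 0.04486 m/day.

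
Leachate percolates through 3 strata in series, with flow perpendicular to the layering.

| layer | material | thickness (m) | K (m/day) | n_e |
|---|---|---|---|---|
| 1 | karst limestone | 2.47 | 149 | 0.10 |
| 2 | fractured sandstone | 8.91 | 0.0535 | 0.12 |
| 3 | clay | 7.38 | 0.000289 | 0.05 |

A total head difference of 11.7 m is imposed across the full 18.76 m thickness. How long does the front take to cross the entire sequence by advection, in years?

10.1

With flow normal to the layers, continuity requires the same specific discharge q through every layer.
Σ(b_i/K_i) = 2.47/149 + 8.91/0.0535 + 7.38/0.000289 = 25703 d.
q = Δh / Σ(b_i/K_i) = 11.7 / 25703 = 0.0004552 m/day.
In each layer the seepage velocity is v_i = q/n_i, so the layer transit time is t_i = b_i·n_i / q:
  layer 1 (karst limestone): t_1 = 2.47 × 0.10 / 0.0004552 = 542.6 d
  layer 2 (fractured sandstone): t_2 = 8.91 × 0.12 / 0.0004552 = 2349 d
  layer 3 (clay): t_3 = 7.38 × 0.05 / 0.0004552 = 810.6 d
Total t = Σ t_i = 3702 days = 10.14 years.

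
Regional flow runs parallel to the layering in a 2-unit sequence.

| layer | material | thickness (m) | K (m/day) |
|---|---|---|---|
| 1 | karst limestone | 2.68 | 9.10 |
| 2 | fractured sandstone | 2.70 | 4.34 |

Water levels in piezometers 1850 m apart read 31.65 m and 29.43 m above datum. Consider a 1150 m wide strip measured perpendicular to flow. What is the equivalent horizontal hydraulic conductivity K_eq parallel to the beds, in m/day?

6.71

Flow is parallel to layering, so each bed carries its own Darcy discharge and the transmissivities add.
Σ(K_i·b_i) = 9.10×2.68 + 4.34×2.70 = 36.11 m²/day.
Total thickness b = 5.380 m, so K_eq = Σ(K_i·b_i)/b = 6.711 m/day.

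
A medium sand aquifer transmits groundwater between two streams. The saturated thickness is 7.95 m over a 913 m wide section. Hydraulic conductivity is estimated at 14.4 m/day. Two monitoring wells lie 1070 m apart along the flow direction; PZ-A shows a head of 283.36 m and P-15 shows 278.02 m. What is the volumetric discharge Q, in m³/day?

Cross-sectional area A = 913 × 7.95 = 7258 m².
Hydraulic gradient i = (283.36 − 278.02) / 1070 = 5.34 / 1070 = 0.004991.
Darcy's law: Q = K · A · i = 14.40 × 7258 × 0.004991 = 521.6 m³/day.

522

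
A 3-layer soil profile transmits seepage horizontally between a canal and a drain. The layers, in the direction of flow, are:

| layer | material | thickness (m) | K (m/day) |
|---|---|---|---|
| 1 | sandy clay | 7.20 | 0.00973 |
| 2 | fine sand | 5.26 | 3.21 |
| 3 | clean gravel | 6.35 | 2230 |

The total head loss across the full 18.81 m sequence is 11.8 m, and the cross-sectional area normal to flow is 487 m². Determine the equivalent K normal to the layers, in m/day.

0.0254

Flow is perpendicular to layering, so the layers act in series and the equivalent K is the thickness-weighted harmonic mean.
Total thickness L = 7.20 + 5.26 + 6.35 = 18.81 m.
Σ(b_i/K_i) = 7.20/0.00973 + 5.26/3.21 + 6.35/2230 = 741.6 d.
K_eq = L / Σ(b_i/K_i) = 18.81 / 741.6 = 0.02536 m/day.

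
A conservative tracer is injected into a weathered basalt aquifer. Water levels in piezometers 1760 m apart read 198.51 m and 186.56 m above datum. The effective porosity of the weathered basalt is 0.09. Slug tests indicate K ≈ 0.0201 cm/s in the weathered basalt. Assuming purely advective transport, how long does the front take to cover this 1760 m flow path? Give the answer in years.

Convert K: 0.0201 cm/s × 864 = 17.37 m/day.
Hydraulic gradient i = (198.51 − 186.56) / 1760 = 11.95 / 1760 = 0.006790.
Darcy flux q = K · i = 17.37 × 0.006790 = 0.1179 m/day.
Seepage velocity v = q / n_e = 0.1179 / 0.09 = 1.310 m/day.
Travel time t = L / v = 1760 / 1.310 = 1343 days = 3.678 years.

3.68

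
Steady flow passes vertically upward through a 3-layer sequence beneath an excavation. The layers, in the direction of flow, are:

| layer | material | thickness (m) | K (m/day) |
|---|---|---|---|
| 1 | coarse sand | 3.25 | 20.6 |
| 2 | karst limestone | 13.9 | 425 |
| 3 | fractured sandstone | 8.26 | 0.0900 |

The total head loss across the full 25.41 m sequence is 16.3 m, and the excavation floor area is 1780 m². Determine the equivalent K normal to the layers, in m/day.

Flow is perpendicular to layering, so the layers act in series and the equivalent K is the thickness-weighted harmonic mean.
Total thickness L = 3.25 + 13.9 + 8.26 = 25.41 m.
Σ(b_i/K_i) = 3.25/20.6 + 13.9/425 + 8.26/0.0900 = 91.97 d.
K_eq = L / Σ(b_i/K_i) = 25.41 / 91.97 = 0.2763 m/day.

0.276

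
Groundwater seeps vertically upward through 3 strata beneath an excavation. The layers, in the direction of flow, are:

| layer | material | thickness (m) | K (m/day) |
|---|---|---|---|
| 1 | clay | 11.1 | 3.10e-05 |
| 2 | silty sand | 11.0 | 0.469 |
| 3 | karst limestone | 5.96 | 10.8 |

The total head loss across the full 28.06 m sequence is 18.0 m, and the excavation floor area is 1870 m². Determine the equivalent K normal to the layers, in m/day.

7.84e-05

Flow is perpendicular to layering, so the layers act in series and the equivalent K is the thickness-weighted harmonic mean.
Total thickness L = 11.1 + 11.0 + 5.96 = 28.06 m.
Σ(b_i/K_i) = 11.1/3.10e-05 + 11.0/0.469 + 5.96/10.8 = 3.581e+05 d.
K_eq = L / Σ(b_i/K_i) = 28.06 / 3.581e+05 = 7.836e-05 m/day.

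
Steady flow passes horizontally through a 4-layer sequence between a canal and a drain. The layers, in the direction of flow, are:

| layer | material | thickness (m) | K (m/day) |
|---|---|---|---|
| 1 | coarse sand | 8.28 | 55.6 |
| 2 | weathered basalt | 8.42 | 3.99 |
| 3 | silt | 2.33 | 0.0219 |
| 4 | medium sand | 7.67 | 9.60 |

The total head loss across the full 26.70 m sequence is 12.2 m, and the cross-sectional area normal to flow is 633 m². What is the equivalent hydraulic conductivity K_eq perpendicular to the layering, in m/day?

0.244

Flow is perpendicular to layering, so the layers act in series and the equivalent K is the thickness-weighted harmonic mean.
Total thickness L = 8.28 + 8.42 + 2.33 + 7.67 = 26.70 m.
Σ(b_i/K_i) = 8.28/55.6 + 8.42/3.99 + 2.33/0.0219 + 7.67/9.60 = 109.5 d.
K_eq = L / Σ(b_i/K_i) = 26.70 / 109.5 = 0.2439 m/day.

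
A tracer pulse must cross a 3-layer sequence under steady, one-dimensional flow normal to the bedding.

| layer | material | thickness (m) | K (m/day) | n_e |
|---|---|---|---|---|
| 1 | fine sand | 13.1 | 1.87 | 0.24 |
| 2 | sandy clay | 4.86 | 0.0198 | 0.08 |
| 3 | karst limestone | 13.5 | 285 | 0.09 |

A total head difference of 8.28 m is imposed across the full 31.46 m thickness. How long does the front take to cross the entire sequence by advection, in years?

With flow normal to the layers, continuity requires the same specific discharge q through every layer.
Σ(b_i/K_i) = 13.1/1.87 + 4.86/0.0198 + 13.5/285 = 252.5 d.
q = Δh / Σ(b_i/K_i) = 8.28 / 252.5 = 0.03279 m/day.
In each layer the seepage velocity is v_i = q/n_i, so the layer transit time is t_i = b_i·n_i / q:
  layer 1 (fine sand): t_1 = 13.1 × 0.24 / 0.03279 = 95.88 d
  layer 2 (sandy clay): t_2 = 4.86 × 0.08 / 0.03279 = 11.86 d
  layer 3 (karst limestone): t_3 = 13.5 × 0.09 / 0.03279 = 37.05 d
Total t = Σ t_i = 144.8 days = 0.3964 years.

0.396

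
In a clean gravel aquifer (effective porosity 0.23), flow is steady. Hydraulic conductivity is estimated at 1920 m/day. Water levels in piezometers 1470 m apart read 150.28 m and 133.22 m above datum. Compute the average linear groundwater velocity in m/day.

Hydraulic gradient i = (150.28 − 133.22) / 1470 = 17.06 / 1470 = 0.01161.
Darcy flux q = K · i = 1920 × 0.01161 = 22.28 m/day.
Seepage velocity v = q / n_e = 22.28 / 0.23 = 96.88 m/day.

96.9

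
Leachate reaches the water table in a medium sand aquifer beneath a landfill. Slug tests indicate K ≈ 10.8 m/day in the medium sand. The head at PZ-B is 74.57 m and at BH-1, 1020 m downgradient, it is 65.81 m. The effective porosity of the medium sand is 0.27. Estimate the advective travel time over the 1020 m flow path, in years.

Hydraulic gradient i = (74.57 − 65.81) / 1020 = 8.76 / 1020 = 0.008588.
Darcy flux q = K · i = 10.80 × 0.008588 = 0.09275 m/day.
Seepage velocity v = q / n_e = 0.09275 / 0.27 = 0.3435 m/day.
Travel time t = L / v = 1020 / 0.3435 = 2969 days = 8.129 years.

8.13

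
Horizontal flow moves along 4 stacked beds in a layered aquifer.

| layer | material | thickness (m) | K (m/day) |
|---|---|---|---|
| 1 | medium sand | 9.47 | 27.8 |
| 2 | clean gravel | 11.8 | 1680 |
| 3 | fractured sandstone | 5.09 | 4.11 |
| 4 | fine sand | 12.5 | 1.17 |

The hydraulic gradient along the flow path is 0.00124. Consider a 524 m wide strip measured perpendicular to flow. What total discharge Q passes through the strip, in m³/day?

13100

Flow is parallel to layering, so each bed carries its own Darcy discharge and the transmissivities add.
Σ(K_i·b_i) = 27.8×9.47 + 1680×11.8 + 4.11×5.09 + 1.17×12.5 = 20123 m²/day.
Hydraulic gradient i = 0.00124.
Q = Σ(K_i·b_i) · W · i = 20123 × 524 × 0.001240 = 13075 m³/day.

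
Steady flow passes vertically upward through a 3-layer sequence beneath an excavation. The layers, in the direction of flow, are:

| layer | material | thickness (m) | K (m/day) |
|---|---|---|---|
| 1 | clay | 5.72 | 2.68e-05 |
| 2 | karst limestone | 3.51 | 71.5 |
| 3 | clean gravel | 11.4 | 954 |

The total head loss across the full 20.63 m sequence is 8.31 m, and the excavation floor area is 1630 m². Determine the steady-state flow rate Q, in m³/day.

0.0635

Flow is perpendicular to layering, so the layers act in series and the equivalent K is the thickness-weighted harmonic mean.
Total thickness L = 5.72 + 3.51 + 11.4 = 20.63 m.
Σ(b_i/K_i) = 5.72/2.68e-05 + 3.51/71.5 + 11.4/954 = 2.134e+05 d.
K_eq = L / Σ(b_i/K_i) = 20.63 / 2.134e+05 = 9.666e-05 m/day.
Q = K_eq · A · (Δh/L) = 9.666e-05 × 1630 × (8.31/20.63) = 0.06346 m³/day.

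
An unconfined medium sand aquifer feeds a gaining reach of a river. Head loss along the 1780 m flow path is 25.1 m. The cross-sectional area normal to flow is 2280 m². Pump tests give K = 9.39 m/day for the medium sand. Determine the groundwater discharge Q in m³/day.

302

Hydraulic gradient i = Δh / L = 25.1 / 1780 = 0.01410.
Darcy's law: Q = K · A · i = 9.390 × 2280 × 0.01410 = 301.9 m³/day.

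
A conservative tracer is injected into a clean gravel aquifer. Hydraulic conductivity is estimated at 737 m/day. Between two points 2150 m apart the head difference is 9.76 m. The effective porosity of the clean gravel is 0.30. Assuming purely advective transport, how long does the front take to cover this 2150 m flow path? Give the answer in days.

Hydraulic gradient i = Δh / L = 9.76 / 2150 = 0.004540.
Darcy flux q = K · i = 737.0 × 0.004540 = 3.346 m/day.
Seepage velocity v = q / n_e = 3.346 / 0.30 = 11.15 m/day.
Travel time t = L / v = 2150 / 11.15 = 192.8 days.

193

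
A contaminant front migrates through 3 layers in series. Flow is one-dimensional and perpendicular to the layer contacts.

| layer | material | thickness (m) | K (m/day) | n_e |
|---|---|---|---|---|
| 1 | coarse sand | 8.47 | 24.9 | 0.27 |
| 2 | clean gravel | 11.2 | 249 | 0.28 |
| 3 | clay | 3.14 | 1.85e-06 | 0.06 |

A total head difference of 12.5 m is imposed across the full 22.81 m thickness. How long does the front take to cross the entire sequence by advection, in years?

With flow normal to the layers, continuity requires the same specific discharge q through every layer.
Σ(b_i/K_i) = 8.47/24.9 + 11.2/249 + 3.14/1.85e-06 = 1.697e+06 d.
q = Δh / Σ(b_i/K_i) = 12.5 / 1.697e+06 = 7.365e-06 m/day.
In each layer the seepage velocity is v_i = q/n_i, so the layer transit time is t_i = b_i·n_i / q:
  layer 1 (coarse sand): t_1 = 8.47 × 0.27 / 7.365e-06 = 3.105e+05 d
  layer 2 (clean gravel): t_2 = 11.2 × 0.28 / 7.365e-06 = 4.258e+05 d
  layer 3 (clay): t_3 = 3.14 × 0.06 / 7.365e-06 = 25582 d
Total t = Σ t_i = 7.619e+05 days = 2086 years.

2090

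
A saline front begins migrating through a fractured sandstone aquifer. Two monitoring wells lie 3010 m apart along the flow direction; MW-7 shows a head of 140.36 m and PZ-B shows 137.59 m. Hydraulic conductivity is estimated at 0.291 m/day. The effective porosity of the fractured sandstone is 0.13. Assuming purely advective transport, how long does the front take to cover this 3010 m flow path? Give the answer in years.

4000

Hydraulic gradient i = (140.36 − 137.59) / 3010 = 2.77 / 3010 = 0.0009203.
Darcy flux q = K · i = 0.2910 × 0.0009203 = 0.0002678 m/day.
Seepage velocity v = q / n_e = 0.0002678 / 0.13 = 0.002060 m/day.
Travel time t = L / v = 3010 / 0.002060 = 1.461e+06 days = 4000 years.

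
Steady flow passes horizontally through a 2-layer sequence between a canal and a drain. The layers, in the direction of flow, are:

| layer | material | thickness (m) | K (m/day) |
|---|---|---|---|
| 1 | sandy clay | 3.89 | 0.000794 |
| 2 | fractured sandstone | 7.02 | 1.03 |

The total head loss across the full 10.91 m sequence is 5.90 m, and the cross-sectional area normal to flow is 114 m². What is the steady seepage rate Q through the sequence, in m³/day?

Flow is perpendicular to layering, so the layers act in series and the equivalent K is the thickness-weighted harmonic mean.
Total thickness L = 3.89 + 7.02 = 10.91 m.
Σ(b_i/K_i) = 3.89/0.000794 + 7.02/1.03 = 4906 d.
K_eq = L / Σ(b_i/K_i) = 10.91 / 4906 = 0.002224 m/day.
Q = K_eq · A · (Δh/L) = 0.002224 × 114 × (5.90/10.91) = 0.1371 m³/day.

0.137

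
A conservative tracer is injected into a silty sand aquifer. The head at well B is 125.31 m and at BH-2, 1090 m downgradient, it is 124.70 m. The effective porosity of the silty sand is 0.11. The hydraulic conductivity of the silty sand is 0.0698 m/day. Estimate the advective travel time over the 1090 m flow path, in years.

8400

Hydraulic gradient i = (125.31 − 124.70) / 1090 = 0.61 / 1090 = 0.0005596.
Darcy flux q = K · i = 0.06980 × 0.0005596 = 3.906e-05 m/day.
Seepage velocity v = q / n_e = 3.906e-05 / 0.11 = 0.0003551 m/day.
Travel time t = L / v = 1090 / 0.0003551 = 3.069e+06 days = 8404 years.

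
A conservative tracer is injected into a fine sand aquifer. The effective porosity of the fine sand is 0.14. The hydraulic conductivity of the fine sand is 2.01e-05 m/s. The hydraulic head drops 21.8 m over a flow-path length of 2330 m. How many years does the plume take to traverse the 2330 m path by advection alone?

Convert K: 2.01e-05 m/s × 86400 = 1.737 m/day.
Hydraulic gradient i = Δh / L = 21.8 / 2330 = 0.009356.
Darcy flux q = K · i = 1.737 × 0.009356 = 0.01625 m/day.
Seepage velocity v = q / n_e = 0.01625 / 0.14 = 0.1161 m/day.
Travel time t = L / v = 2330 / 0.1161 = 20076 days = 54.96 years.

55.0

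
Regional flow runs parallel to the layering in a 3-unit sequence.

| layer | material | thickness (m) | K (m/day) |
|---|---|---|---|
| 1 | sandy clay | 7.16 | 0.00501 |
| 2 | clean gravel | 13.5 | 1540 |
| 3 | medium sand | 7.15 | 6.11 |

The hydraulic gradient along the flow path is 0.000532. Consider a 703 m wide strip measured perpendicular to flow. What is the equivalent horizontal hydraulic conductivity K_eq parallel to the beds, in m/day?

Flow is parallel to layering, so each bed carries its own Darcy discharge and the transmissivities add.
Σ(K_i·b_i) = 0.00501×7.16 + 1540×13.5 + 6.11×7.15 = 20834 m²/day.
Total thickness b = 27.81 m, so K_eq = Σ(K_i·b_i)/b = 749.1 m/day.

749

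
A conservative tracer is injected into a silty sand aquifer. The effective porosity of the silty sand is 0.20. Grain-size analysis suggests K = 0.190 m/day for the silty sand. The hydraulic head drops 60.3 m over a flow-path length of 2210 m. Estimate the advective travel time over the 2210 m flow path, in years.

233

Hydraulic gradient i = Δh / L = 60.3 / 2210 = 0.02729.
Darcy flux q = K · i = 0.1900 × 0.02729 = 0.005184 m/day.
Seepage velocity v = q / n_e = 0.005184 / 0.20 = 0.02592 m/day.
Travel time t = L / v = 2210 / 0.02592 = 85260 days = 233.4 years.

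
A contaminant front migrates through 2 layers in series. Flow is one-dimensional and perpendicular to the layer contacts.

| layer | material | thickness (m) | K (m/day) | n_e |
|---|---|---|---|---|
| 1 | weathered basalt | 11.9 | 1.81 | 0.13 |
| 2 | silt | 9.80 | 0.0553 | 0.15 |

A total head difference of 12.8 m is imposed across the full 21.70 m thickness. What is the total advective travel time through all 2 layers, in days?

43.3

With flow normal to the layers, continuity requires the same specific discharge q through every layer.
Σ(b_i/K_i) = 11.9/1.81 + 9.80/0.0553 = 183.8 d.
q = Δh / Σ(b_i/K_i) = 12.8 / 183.8 = 0.06964 m/day.
In each layer the seepage velocity is v_i = q/n_i, so the layer transit time is t_i = b_i·n_i / q:
  layer 1 (weathered basalt): t_1 = 11.9 × 0.13 / 0.06964 = 22.21 d
  layer 2 (silt): t_2 = 9.80 × 0.15 / 0.06964 = 21.11 d
Total t = Σ t_i = 43.32 days.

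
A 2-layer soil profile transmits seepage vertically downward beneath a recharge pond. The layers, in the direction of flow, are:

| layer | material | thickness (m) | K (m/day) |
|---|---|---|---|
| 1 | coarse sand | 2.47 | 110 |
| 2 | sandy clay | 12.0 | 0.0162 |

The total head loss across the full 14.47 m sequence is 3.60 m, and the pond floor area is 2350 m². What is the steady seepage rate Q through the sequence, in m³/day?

11.4

Flow is perpendicular to layering, so the layers act in series and the equivalent K is the thickness-weighted harmonic mean.
Total thickness L = 2.47 + 12.0 = 14.47 m.
Σ(b_i/K_i) = 2.47/110 + 12.0/0.0162 = 740.8 d.
K_eq = L / Σ(b_i/K_i) = 14.47 / 740.8 = 0.01953 m/day.
Q = K_eq · A · (Δh/L) = 0.01953 × 2350 × (3.60/14.47) = 11.42 m³/day.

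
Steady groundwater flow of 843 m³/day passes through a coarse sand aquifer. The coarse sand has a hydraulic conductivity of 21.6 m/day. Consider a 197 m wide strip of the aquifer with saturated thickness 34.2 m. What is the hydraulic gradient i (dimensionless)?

0.00579

Cross-sectional area A = 197 × 34.2 = 6737 m².
From Q = K·A·i, i = Q / (K·A) = 843 / (21.60 × 6737) = 0.005793.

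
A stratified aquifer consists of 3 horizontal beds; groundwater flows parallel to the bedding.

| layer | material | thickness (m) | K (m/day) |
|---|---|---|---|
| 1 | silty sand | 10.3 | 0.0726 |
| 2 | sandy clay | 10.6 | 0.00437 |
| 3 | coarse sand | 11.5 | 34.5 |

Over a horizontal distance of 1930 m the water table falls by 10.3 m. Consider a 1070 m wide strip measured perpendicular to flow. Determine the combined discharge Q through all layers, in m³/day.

2270

Flow is parallel to layering, so each bed carries its own Darcy discharge and the transmissivities add.
Σ(K_i·b_i) = 0.0726×10.3 + 0.00437×10.6 + 34.5×11.5 = 397.5 m²/day.
Hydraulic gradient i = Δh / L = 10.3 / 1930 = 0.005337.
Q = Σ(K_i·b_i) · W · i = 397.5 × 1070 × 0.005337 = 2270 m³/day.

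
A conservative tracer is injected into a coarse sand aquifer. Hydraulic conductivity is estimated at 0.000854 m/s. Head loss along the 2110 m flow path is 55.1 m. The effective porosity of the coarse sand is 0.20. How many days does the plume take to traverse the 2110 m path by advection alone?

Convert K: 0.000854 m/s × 86400 = 73.79 m/day.
Hydraulic gradient i = Δh / L = 55.1 / 2110 = 0.02611.
Darcy flux q = K · i = 73.79 × 0.02611 = 1.927 m/day.
Seepage velocity v = q / n_e = 1.927 / 0.20 = 9.634 m/day.
Travel time t = L / v = 2110 / 9.634 = 219.0 days.

219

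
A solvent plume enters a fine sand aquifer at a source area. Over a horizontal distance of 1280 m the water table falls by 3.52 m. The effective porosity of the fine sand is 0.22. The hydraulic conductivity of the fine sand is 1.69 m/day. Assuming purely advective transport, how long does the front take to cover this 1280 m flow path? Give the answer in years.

166

Hydraulic gradient i = Δh / L = 3.52 / 1280 = 0.002750.
Darcy flux q = K · i = 1.690 × 0.002750 = 0.004647 m/day.
Seepage velocity v = q / n_e = 0.004647 / 0.22 = 0.02112 m/day.
Travel time t = L / v = 1280 / 0.02112 = 60592 days = 165.9 years.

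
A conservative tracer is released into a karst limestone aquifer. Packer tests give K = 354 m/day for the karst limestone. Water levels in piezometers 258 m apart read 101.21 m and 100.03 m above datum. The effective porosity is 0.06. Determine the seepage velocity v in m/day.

Hydraulic gradient i = (101.21 − 100.03) / 258 = 1.18 / 258 = 0.004574.
Darcy flux q = K · i = 354.0 × 0.004574 = 1.619 m/day.
Seepage velocity v = q / n_e = 1.619 / 0.06 = 26.98 m/day.

27.0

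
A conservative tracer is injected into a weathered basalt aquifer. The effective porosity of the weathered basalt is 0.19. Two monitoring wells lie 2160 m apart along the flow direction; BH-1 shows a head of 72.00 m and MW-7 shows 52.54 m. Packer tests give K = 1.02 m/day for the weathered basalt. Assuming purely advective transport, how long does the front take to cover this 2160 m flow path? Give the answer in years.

Hydraulic gradient i = (72.00 − 52.54) / 2160 = 19.46 / 2160 = 0.009009.
Darcy flux q = K · i = 1.020 × 0.009009 = 0.009189 m/day.
Seepage velocity v = q / n_e = 0.009189 / 0.19 = 0.04837 m/day.
Travel time t = L / v = 2160 / 0.04837 = 44660 days = 122.3 years.

122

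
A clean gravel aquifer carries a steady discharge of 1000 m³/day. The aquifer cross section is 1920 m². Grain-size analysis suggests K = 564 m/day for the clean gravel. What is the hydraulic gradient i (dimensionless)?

0.000923

From Q = K·A·i, i = Q / (K·A) = 1000 / (564.0 × 1920) = 0.0009235.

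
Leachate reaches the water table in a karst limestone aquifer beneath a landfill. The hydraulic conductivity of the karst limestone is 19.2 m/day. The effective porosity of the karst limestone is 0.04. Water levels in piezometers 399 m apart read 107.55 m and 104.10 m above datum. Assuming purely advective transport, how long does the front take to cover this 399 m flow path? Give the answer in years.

0.263

Hydraulic gradient i = (107.55 − 104.10) / 399 = 3.45 / 399 = 0.008647.
Darcy flux q = K · i = 19.20 × 0.008647 = 0.1660 m/day.
Seepage velocity v = q / n_e = 0.1660 / 0.04 = 4.150 m/day.
Travel time t = L / v = 399 / 4.150 = 96.14 days = 0.2632 years.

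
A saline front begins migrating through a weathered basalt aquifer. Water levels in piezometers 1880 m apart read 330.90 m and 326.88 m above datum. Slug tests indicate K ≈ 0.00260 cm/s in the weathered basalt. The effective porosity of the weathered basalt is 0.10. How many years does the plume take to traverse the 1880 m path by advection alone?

107

Convert K: 0.00260 cm/s × 864 = 2.246 m/day.
Hydraulic gradient i = (330.90 − 326.88) / 1880 = 4.02 / 1880 = 0.002138.
Darcy flux q = K · i = 2.246 × 0.002138 = 0.004803 m/day.
Seepage velocity v = q / n_e = 0.004803 / 0.10 = 0.04803 m/day.
Travel time t = L / v = 1880 / 0.04803 = 39138 days = 107.2 years.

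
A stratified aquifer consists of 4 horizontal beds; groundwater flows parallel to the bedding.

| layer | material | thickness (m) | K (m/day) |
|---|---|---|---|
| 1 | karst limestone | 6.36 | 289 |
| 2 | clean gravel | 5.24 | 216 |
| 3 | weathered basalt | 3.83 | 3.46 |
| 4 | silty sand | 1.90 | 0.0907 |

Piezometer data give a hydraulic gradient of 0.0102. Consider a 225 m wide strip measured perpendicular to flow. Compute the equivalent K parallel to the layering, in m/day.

Flow is parallel to layering, so each bed carries its own Darcy discharge and the transmissivities add.
Σ(K_i·b_i) = 289×6.36 + 216×5.24 + 3.46×3.83 + 0.0907×1.90 = 2983 m²/day.
Total thickness b = 17.33 m, so K_eq = Σ(K_i·b_i)/b = 172.1 m/day.

172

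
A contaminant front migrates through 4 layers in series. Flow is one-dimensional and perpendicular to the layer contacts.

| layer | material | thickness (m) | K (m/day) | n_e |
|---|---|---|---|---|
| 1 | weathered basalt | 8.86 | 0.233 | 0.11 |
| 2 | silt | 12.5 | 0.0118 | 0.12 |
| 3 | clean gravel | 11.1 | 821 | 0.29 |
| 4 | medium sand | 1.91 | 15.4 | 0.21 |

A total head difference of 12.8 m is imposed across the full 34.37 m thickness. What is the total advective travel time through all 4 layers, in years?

1.43

With flow normal to the layers, continuity requires the same specific discharge q through every layer.
Σ(b_i/K_i) = 8.86/0.233 + 12.5/0.0118 + 11.1/821 + 1.91/15.4 = 1097 d.
q = Δh / Σ(b_i/K_i) = 12.8 / 1097 = 0.01166 m/day.
In each layer the seepage velocity is v_i = q/n_i, so the layer transit time is t_i = b_i·n_i / q:
  layer 1 (weathered basalt): t_1 = 8.86 × 0.11 / 0.01166 = 83.56 d
  layer 2 (silt): t_2 = 12.5 × 0.12 / 0.01166 = 128.6 d
  layer 3 (clean gravel): t_3 = 11.1 × 0.29 / 0.01166 = 276.0 d
  layer 4 (medium sand): t_4 = 1.91 × 0.21 / 0.01166 = 34.39 d
Total t = Σ t_i = 522.6 days = 1.431 years.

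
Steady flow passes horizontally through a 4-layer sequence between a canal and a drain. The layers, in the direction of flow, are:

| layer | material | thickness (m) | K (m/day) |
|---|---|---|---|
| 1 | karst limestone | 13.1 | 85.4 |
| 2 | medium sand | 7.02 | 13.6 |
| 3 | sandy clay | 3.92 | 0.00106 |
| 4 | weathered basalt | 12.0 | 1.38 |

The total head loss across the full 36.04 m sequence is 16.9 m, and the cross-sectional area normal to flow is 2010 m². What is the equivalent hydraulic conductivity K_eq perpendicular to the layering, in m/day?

Flow is perpendicular to layering, so the layers act in series and the equivalent K is the thickness-weighted harmonic mean.
Total thickness L = 13.1 + 7.02 + 3.92 + 12.0 = 36.04 m.
Σ(b_i/K_i) = 13.1/85.4 + 7.02/13.6 + 3.92/0.00106 + 12.0/1.38 = 3707 d.
K_eq = L / Σ(b_i/K_i) = 36.04 / 3707 = 0.009721 m/day.

0.00972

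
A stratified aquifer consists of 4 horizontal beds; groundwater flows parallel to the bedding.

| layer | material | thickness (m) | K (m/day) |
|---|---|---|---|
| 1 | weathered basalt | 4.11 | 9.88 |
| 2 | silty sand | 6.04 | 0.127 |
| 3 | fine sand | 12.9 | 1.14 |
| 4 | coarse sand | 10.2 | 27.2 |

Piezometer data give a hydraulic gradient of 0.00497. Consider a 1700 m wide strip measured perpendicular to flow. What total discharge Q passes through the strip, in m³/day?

2820

Flow is parallel to layering, so each bed carries its own Darcy discharge and the transmissivities add.
Σ(K_i·b_i) = 9.88×4.11 + 0.127×6.04 + 1.14×12.9 + 27.2×10.2 = 333.5 m²/day.
Hydraulic gradient i = 0.00497.
Q = Σ(K_i·b_i) · W · i = 333.5 × 1700 × 0.004970 = 2818 m³/day.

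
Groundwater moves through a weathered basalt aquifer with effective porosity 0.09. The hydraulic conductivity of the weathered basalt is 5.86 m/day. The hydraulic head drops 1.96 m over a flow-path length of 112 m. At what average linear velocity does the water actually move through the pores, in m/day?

1.14

Hydraulic gradient i = Δh / L = 1.96 / 112 = 0.01750.
Darcy flux q = K · i = 5.860 × 0.01750 = 0.1025 m/day.
Seepage velocity v = q / n_e = 0.1025 / 0.09 = 1.139 m/day.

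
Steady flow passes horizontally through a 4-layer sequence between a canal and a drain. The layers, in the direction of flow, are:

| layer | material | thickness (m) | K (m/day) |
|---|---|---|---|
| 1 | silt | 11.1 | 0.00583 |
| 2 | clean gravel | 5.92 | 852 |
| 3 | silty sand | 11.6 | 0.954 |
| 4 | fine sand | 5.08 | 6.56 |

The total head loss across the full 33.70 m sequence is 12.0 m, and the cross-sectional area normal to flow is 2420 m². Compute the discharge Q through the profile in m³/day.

Flow is perpendicular to layering, so the layers act in series and the equivalent K is the thickness-weighted harmonic mean.
Total thickness L = 11.1 + 5.92 + 11.6 + 5.08 = 33.70 m.
Σ(b_i/K_i) = 11.1/0.00583 + 5.92/852 + 11.6/0.954 + 5.08/6.56 = 1917 d.
K_eq = L / Σ(b_i/K_i) = 33.70 / 1917 = 0.01758 m/day.
Q = K_eq · A · (Δh/L) = 0.01758 × 2420 × (12.0/33.70) = 15.15 m³/day.

15.1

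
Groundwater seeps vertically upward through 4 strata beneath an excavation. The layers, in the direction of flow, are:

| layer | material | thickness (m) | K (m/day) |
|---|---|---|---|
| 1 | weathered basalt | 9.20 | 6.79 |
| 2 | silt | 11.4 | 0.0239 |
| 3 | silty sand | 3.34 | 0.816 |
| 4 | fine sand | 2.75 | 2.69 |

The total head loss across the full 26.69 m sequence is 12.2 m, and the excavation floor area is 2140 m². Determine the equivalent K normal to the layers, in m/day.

0.0552

Flow is perpendicular to layering, so the layers act in series and the equivalent K is the thickness-weighted harmonic mean.
Total thickness L = 9.20 + 11.4 + 3.34 + 2.75 = 26.69 m.
Σ(b_i/K_i) = 9.20/6.79 + 11.4/0.0239 + 3.34/0.816 + 2.75/2.69 = 483.5 d.
K_eq = L / Σ(b_i/K_i) = 26.69 / 483.5 = 0.05521 m/day.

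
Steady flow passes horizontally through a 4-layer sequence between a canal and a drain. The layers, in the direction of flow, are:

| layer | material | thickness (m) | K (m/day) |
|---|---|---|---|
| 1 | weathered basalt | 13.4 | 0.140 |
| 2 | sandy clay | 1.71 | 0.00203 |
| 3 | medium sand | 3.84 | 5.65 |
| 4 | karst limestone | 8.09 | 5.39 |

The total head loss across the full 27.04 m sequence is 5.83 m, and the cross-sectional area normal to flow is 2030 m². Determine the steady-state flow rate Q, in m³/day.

12.6

Flow is perpendicular to layering, so the layers act in series and the equivalent K is the thickness-weighted harmonic mean.
Total thickness L = 13.4 + 1.71 + 3.84 + 8.09 = 27.04 m.
Σ(b_i/K_i) = 13.4/0.140 + 1.71/0.00203 + 3.84/5.65 + 8.09/5.39 = 940.3 d.
K_eq = L / Σ(b_i/K_i) = 27.04 / 940.3 = 0.02876 m/day.
Q = K_eq · A · (Δh/L) = 0.02876 × 2030 × (5.83/27.04) = 12.59 m³/day.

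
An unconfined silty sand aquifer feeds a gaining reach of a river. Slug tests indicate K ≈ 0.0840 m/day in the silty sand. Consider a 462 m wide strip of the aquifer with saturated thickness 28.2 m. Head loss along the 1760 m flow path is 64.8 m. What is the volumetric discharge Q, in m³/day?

Cross-sectional area A = 462 × 28.2 = 13028 m².
Hydraulic gradient i = Δh / L = 64.8 / 1760 = 0.03682.
Darcy's law: Q = K · A · i = 0.08400 × 13028 × 0.03682 = 40.29 m³/day.

40.3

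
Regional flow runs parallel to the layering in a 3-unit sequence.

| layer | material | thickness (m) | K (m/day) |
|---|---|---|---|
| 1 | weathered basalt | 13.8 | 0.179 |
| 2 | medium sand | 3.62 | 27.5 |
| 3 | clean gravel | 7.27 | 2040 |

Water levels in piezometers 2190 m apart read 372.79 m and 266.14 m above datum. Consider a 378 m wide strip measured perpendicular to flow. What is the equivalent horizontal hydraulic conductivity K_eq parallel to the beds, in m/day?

Flow is parallel to layering, so each bed carries its own Darcy discharge and the transmissivities add.
Σ(K_i·b_i) = 0.179×13.8 + 27.5×3.62 + 2040×7.27 = 14933 m²/day.
Total thickness b = 24.69 m, so K_eq = Σ(K_i·b_i)/b = 604.8 m/day.

605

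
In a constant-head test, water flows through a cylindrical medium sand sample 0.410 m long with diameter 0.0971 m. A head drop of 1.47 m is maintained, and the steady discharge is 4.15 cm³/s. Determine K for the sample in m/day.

13.5

Cross-sectional area A = π·(d/2)² = π × (0.0971/2)² = 0.007405 m².
Convert discharge: 4.15 cm³/s = 4.150e-06 m³/s.
Darcy's law rearranged: K = Q·L / (A·Δh) = 4.150e-06 × 0.410 / (0.007405 × 1.47) = 0.0001563 m/s = 13.51 m/day.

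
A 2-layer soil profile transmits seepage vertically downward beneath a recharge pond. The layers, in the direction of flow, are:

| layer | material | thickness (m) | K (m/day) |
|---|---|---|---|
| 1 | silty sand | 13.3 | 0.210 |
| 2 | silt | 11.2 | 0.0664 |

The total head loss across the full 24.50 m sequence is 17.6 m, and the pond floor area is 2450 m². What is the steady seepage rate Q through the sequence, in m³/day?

Flow is perpendicular to layering, so the layers act in series and the equivalent K is the thickness-weighted harmonic mean.
Total thickness L = 13.3 + 11.2 = 24.50 m.
Σ(b_i/K_i) = 13.3/0.210 + 11.2/0.0664 = 232.0 d.
K_eq = L / Σ(b_i/K_i) = 24.50 / 232.0 = 0.1056 m/day.
Q = K_eq · A · (Δh/L) = 0.1056 × 2450 × (17.6/24.50) = 185.9 m³/day.

186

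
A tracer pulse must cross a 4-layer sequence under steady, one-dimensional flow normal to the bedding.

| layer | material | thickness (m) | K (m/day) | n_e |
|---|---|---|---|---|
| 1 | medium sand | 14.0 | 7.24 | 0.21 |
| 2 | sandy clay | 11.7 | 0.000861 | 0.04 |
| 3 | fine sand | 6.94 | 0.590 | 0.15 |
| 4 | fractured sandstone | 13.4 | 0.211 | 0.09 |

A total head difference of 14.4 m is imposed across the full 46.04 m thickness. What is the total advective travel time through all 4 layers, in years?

With flow normal to the layers, continuity requires the same specific discharge q through every layer.
Σ(b_i/K_i) = 14.0/7.24 + 11.7/0.000861 + 6.94/0.590 + 13.4/0.211 = 13666 d.
q = Δh / Σ(b_i/K_i) = 14.4 / 13666 = 0.001054 m/day.
In each layer the seepage velocity is v_i = q/n_i, so the layer transit time is t_i = b_i·n_i / q:
  layer 1 (medium sand): t_1 = 14.0 × 0.21 / 0.001054 = 2790 d
  layer 2 (sandy clay): t_2 = 11.7 × 0.04 / 0.001054 = 444.1 d
  layer 3 (fine sand): t_3 = 6.94 × 0.15 / 0.001054 = 987.9 d
  layer 4 (fractured sandstone): t_4 = 13.4 × 0.09 / 0.001054 = 1145 d
Total t = Σ t_i = 5367 days = 14.69 years.

14.7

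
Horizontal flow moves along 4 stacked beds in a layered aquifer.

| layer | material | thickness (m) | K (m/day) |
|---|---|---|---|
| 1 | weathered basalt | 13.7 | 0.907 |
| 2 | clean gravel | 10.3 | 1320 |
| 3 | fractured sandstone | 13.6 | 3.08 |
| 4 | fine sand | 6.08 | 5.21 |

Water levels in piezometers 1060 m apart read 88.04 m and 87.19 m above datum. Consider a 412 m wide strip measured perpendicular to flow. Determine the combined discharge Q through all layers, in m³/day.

4520

Flow is parallel to layering, so each bed carries its own Darcy discharge and the transmissivities add.
Σ(K_i·b_i) = 0.907×13.7 + 1320×10.3 + 3.08×13.6 + 5.21×6.08 = 13682 m²/day.
Hydraulic gradient i = (88.04 − 87.19) / 1060 = 0.85 / 1060 = 0.0008019.
Q = Σ(K_i·b_i) · W · i = 13682 × 412 × 0.0008019 = 4520 m³/day.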